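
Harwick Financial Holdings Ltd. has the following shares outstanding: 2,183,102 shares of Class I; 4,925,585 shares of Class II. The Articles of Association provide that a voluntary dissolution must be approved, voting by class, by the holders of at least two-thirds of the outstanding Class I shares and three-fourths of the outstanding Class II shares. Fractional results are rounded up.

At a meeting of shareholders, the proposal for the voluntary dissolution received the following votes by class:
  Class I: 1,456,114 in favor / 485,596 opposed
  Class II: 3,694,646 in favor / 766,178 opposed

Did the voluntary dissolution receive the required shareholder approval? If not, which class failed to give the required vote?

Class I: 2/3 of 2183102 = 1455401.33, rounded up to 1455402; 1,455,402 required, 1,456,114 in favor — approved.
Class II: 3/4 of 4925585 = 3694188.75, rounded up to 3694189; 3,694,189 required, 3,694,646 in favor — approved.

Approved — every class gave the required vote.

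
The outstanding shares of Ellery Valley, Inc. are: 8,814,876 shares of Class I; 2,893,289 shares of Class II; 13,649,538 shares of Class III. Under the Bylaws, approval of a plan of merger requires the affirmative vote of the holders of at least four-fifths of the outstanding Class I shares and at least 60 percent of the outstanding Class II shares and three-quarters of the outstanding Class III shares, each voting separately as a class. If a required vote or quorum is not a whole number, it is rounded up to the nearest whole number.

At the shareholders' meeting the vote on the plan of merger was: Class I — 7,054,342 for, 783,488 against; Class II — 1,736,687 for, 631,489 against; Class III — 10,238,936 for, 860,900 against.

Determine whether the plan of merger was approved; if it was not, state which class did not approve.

Class I: 4/5 of 8814876 = 7051900.80, rounded up to 7051901; 7,051,901 required, 7,054,342 in favor — approved.
Class II: 3/5 of 2893289 = 1735973.40, rounded up to 1735974; 1,735,974 required, 1,736,687 in favor — approved.
Class III: 3/4 of 13649538 = 10237153.50, rounded up to 10237154; 10,237,154 required, 10,238,936 in favor — approved.

Approved — every class gave the required vote.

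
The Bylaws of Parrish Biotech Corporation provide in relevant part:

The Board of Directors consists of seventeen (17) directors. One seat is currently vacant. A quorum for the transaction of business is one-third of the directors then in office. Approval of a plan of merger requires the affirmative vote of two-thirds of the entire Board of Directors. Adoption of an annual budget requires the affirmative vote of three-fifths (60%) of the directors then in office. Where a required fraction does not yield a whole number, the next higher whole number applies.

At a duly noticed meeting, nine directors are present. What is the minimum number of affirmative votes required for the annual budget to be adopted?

The annual budget requires three-fifths of the directors then in office (16).
3/5 of 16 = 9.60, rounded up to 10.
(Only 9 can vote, so the annual budget cannot pass at this meeting, but the required vote is still 10.)

10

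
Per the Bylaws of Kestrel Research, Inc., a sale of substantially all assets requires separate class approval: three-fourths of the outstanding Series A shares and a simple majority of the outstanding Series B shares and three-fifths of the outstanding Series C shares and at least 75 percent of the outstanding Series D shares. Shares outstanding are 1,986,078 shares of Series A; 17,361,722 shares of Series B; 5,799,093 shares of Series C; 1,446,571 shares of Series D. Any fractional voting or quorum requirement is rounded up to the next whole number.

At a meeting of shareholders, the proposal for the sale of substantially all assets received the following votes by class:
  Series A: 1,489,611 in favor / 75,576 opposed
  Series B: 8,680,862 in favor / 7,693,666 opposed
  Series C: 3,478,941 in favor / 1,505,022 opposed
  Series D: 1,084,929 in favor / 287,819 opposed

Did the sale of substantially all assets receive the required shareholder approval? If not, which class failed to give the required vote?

Not approved — the Series C shares did not give the required vote.

Series A: 3/4 of 1986078 = 1489558.50, rounded up to 1489559; 1,489,559 required, 1,489,611 in favor — approved.
Series B: a majority of 17361722 is 8680862; 8,680,862 required, 8,680,862 in favor — approved.
Series C: 3/5 of 5799093 = 3479455.80, rounded up to 3479456; 3,479,456 required, 3,478,941 in favor — not approved.
Series D: 3/4 of 1446571 = 1084928.25, rounded up to 1084929; 1,084,929 required, 1,084,929 in favor — approved.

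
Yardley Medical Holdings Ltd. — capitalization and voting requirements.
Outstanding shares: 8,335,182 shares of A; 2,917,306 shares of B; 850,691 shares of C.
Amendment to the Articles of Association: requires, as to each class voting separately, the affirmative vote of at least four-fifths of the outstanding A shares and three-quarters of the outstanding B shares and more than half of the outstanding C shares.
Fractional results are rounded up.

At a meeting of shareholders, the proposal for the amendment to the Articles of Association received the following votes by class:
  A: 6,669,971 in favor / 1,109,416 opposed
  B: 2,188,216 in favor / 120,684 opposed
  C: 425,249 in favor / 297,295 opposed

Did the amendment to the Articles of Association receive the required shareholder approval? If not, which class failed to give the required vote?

Not approved — the C shares did not give the required vote.

A: 4/5 of 8335182 = 6668145.60, rounded up to 6668146; 6,668,146 required, 6,669,971 in favor — approved.
B: 3/4 of 2917306 = 2187979.50, rounded up to 2187980; 2,187,980 required, 2,188,216 in favor — approved.
C: a majority of 850691 is 425346; 425,346 required, 425,249 in favor — not approved.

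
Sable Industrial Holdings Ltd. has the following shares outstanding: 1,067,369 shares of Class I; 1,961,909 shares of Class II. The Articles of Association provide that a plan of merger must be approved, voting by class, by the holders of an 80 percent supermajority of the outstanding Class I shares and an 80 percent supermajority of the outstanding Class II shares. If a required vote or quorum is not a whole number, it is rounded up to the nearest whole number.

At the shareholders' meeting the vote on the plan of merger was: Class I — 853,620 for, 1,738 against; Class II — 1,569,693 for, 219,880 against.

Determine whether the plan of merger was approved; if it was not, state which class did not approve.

Class I: 4/5 of 1067369 = 853895.20, rounded up to 853896; 853,896 required, 853,620 in favor — not approved.
Class II: 4/5 of 1961909 = 1569527.20, rounded up to 1569528; 1,569,528 required, 1,569,693 in favor — approved.

Not approved — the Class I shares did not give the required vote.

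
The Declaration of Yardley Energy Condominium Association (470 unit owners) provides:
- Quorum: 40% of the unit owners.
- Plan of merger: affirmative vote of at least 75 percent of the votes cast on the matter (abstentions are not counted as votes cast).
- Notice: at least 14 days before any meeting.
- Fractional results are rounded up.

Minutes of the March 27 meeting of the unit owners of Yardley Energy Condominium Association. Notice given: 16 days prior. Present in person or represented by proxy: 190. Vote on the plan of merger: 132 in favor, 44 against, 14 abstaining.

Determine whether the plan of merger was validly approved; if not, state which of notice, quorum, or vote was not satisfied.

Valid — all requirements satisfied.

Notice: 16 days given; 14 required. Satisfied.
Quorum: 40% of 470 = 188; 190 present. Satisfied.
Vote: requires three-fourths of the votes cast (190 − 14 abstaining = 176); 3/4 of 176 = 132, so 132 needed; 132 in favor. Satisfied.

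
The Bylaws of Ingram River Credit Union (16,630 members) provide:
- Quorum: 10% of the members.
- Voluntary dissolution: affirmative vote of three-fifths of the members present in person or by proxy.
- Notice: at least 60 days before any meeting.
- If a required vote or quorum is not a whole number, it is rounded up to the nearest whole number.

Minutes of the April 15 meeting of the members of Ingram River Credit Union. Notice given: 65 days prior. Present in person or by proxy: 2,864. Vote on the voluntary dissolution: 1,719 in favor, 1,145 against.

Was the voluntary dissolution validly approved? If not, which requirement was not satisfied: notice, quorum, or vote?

Notice: 65 days given; 60 required. Satisfied.
Quorum: 10% of 16,630 = 1,663; 2,864 present. Satisfied.
Vote: requires three-fifths of those present (2,864); 3/5 of 2864 = 1718.40, rounded up to 1719, so 1,719 needed; 1,719 in favor. Satisfied.

Valid — all requirements satisfied.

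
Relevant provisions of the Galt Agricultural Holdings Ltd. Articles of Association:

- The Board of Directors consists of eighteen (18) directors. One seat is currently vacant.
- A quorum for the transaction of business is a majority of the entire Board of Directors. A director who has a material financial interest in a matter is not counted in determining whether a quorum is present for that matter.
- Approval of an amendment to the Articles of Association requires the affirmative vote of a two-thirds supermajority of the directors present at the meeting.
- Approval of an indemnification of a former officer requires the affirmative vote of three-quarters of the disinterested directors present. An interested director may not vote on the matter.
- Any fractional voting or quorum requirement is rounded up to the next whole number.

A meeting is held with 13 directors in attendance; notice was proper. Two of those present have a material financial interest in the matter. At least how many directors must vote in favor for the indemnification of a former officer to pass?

The indemnification of a former officer requires three-fourths of the disinterested directors present (13 − 2 = 11).
3/4 of 11 = 8.25, rounded up to 9.

9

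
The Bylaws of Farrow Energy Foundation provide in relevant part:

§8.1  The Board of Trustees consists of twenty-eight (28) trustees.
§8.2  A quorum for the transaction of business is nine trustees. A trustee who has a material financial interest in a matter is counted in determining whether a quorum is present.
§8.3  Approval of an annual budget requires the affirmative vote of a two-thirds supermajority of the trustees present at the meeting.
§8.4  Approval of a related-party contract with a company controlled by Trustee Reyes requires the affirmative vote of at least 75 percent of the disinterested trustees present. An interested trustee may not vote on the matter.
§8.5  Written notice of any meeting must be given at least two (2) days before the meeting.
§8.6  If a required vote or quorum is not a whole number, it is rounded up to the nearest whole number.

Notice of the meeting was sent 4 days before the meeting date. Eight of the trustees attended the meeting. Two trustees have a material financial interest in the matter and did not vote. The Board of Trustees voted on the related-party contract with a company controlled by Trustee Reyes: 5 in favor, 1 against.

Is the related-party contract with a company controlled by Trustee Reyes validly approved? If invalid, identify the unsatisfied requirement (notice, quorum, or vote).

Invalid — quorum requirement not satisfied.

Notice: 4 days given; 2 required (4 ≥ 2). Satisfied.
Quorum: 8 present (interested trustees count toward quorum); quorum is 9. Not satisfied.
Vote: the related-party contract with a company controlled by Trustee Reyes requires three-fourths of the disinterested trustees present (8 − 2 = 6). 3/4 of 6 = 4.50, rounded up to 5, so 5 affirmative votes are needed; 5 voted in favor. Satisfied. (Moot — without a quorum no business can be validly transacted.)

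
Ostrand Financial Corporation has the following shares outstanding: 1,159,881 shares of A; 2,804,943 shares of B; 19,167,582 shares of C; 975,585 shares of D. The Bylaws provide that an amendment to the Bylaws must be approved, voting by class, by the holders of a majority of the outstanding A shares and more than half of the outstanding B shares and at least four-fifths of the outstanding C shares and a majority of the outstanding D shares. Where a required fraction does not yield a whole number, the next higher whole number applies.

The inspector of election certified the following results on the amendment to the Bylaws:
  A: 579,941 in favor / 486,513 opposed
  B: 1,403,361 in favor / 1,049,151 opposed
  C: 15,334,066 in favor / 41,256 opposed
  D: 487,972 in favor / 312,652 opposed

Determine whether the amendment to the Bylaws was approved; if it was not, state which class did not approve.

A: a majority of 1159881 is 579941; 579,941 required, 579,941 in favor — approved.
B: a majority of 2804943 is 1402472; 1,402,472 required, 1,403,361 in favor — approved.
C: 4/5 of 19167582 = 15334065.60, rounded up to 15334066; 15,334,066 required, 15,334,066 in favor — approved.
D: a majority of 975585 is 487793; 487,793 required, 487,972 in favor — approved.

Approved — every class gave the required vote.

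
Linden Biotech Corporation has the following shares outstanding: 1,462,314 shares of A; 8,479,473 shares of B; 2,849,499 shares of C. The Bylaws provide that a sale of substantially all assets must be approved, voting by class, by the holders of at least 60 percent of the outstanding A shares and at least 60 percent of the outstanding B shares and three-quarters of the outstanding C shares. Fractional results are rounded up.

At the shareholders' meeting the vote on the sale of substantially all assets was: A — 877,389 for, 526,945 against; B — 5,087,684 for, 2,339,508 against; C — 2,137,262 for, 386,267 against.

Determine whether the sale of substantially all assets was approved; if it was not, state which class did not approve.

A: 3/5 of 1462314 = 877388.40, rounded up to 877389; 877,389 required, 877,389 in favor — approved.
B: 3/5 of 8479473 = 5087683.80, rounded up to 5087684; 5,087,684 required, 5,087,684 in favor — approved.
C: 3/4 of 2849499 = 2137124.25, rounded up to 2137125; 2,137,125 required, 2,137,262 in favor — approved.

Approved — every class gave the required vote.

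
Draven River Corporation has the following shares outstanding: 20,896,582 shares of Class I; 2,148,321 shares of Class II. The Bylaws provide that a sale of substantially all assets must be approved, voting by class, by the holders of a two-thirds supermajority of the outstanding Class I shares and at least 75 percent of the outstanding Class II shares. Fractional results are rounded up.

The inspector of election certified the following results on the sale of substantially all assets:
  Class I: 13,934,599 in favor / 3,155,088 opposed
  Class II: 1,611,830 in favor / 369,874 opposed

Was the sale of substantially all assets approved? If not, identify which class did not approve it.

Class I: 2/3 of 20896582 = 13931054.67, rounded up to 13931055; 13,931,055 required, 13,934,599 in favor — approved.
Class II: 3/4 of 2148321 = 1611240.75, rounded up to 1611241; 1,611,241 required, 1,611,830 in favor — approved.

Approved — every class gave the required vote.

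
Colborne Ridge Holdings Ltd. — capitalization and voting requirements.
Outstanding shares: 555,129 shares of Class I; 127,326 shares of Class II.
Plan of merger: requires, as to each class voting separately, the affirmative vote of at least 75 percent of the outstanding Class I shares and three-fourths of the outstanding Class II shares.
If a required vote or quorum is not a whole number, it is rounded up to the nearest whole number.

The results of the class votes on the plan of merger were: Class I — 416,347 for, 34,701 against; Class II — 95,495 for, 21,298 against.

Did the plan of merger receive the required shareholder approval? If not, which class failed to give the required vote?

Approved — every class gave the required vote.

Class I: 3/4 of 555129 = 416346.75, rounded up to 416347; 416,347 required, 416,347 in favor — approved.
Class II: 3/4 of 127326 = 95494.50, rounded up to 95495; 95,495 required, 95,495 in favor — approved.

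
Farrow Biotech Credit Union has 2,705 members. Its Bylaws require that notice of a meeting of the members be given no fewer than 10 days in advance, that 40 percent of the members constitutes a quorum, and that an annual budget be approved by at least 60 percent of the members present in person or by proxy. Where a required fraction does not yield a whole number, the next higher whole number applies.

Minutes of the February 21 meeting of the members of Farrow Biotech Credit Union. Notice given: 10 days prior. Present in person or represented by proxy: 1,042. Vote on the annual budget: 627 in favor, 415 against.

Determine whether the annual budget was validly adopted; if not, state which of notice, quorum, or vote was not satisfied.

Notice: 10 days given; 10 required. Satisfied.
Quorum: 40% of 2,705 = 1,082; 1,042 present. Not satisfied.
Vote: requires three-fifths of those present (1,042); 3/5 of 1042 = 625.20, rounded up to 626, so 626 needed; 627 in favor. Satisfied.

Invalid — quorum requirement not satisfied.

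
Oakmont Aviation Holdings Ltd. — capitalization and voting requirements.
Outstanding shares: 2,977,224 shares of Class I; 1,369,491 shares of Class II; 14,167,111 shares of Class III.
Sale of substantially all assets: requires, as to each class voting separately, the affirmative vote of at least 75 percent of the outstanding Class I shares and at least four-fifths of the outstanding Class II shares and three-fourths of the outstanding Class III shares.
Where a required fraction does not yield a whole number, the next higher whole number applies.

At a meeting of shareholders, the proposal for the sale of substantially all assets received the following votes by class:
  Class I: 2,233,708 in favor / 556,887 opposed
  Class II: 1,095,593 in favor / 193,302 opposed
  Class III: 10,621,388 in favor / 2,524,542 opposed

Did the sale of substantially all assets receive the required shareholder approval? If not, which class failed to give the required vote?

Not approved — the Class III shares did not give the required vote.

Class I: 3/4 of 2977224 = 2232918; 2,232,918 required, 2,233,708 in favor — approved.
Class II: 4/5 of 1369491 = 1095592.80, rounded up to 1095593; 1,095,593 required, 1,095,593 in favor — approved.
Class III: 3/4 of 14167111 = 10625333.25, rounded up to 10625334; 10,625,334 required, 10,621,388 in favor — not approved.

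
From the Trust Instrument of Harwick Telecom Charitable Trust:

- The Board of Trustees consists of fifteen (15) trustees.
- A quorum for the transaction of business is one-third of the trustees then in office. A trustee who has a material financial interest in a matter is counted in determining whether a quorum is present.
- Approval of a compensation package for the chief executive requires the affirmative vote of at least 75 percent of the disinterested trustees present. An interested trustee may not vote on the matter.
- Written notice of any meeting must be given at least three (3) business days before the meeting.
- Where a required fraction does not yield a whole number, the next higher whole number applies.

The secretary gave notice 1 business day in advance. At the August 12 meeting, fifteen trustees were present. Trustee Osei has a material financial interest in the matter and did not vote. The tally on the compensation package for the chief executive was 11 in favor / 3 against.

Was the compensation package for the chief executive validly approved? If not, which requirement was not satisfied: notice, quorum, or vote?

Invalid — notice requirement not satisfied.

Notice: 1 business day given; 3 required (1 < 3). Not satisfied.
Quorum: 15 present (interested trustees count toward quorum); quorum is 5. Satisfied.
Vote: the compensation package for the chief executive requires three-fourths of the disinterested trustees present (15 − 1 = 14). 3/4 of 14 = 10.50, rounded up to 11, so 11 affirmative votes are needed; 11 voted in favor. Satisfied.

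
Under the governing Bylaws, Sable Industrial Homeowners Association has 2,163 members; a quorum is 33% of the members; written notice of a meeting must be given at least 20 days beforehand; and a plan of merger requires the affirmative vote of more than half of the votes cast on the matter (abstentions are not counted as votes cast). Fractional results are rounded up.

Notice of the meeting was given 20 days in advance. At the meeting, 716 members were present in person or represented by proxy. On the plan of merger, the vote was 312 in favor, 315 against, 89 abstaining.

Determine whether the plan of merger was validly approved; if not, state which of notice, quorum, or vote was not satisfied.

Notice: 20 days given; 20 required. Satisfied.
Quorum: 33% of 2,163 = 713.79, rounded up to 714; 716 present. Satisfied.
Vote: requires a majority of the votes cast (716 − 89 abstaining = 627); a majority of 627 is 314, so 314 needed; 312 in favor. Not satisfied.

Invalid — vote requirement not satisfied.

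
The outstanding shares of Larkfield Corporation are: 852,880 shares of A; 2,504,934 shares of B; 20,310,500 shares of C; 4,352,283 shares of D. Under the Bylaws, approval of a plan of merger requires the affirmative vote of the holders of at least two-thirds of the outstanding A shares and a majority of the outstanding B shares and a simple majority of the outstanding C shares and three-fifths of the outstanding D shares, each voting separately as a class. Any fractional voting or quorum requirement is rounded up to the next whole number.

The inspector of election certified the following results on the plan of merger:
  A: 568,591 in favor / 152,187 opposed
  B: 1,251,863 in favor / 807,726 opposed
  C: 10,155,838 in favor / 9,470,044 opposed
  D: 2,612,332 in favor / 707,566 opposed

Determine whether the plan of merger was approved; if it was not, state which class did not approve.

Not approved — the B shares did not give the required vote.

A: 2/3 of 852880 = 568586.67, rounded up to 568587; 568,587 required, 568,591 in favor — approved.
B: a majority of 2504934 is 1252468; 1,252,468 required, 1,251,863 in favor — not approved.
C: a majority of 20310500 is 10155251; 10,155,251 required, 10,155,838 in favor — approved.
D: 3/5 of 4352283 = 2611369.80, rounded up to 2611370; 2,611,370 required, 2,612,332 in favor — approved.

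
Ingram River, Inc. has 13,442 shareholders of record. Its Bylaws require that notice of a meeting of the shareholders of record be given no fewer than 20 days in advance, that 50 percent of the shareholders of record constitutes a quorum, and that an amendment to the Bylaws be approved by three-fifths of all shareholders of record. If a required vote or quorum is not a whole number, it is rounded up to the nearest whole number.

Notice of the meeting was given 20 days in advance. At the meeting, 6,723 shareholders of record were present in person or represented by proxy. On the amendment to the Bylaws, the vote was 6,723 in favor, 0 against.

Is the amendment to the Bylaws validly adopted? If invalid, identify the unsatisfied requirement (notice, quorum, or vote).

Notice: 20 days given; 20 required. Satisfied.
Quorum: 50% of 13,442 = 6,721; 6,723 present. Satisfied.
Vote: requires three-fifths of all shareholders of record (13,442); 3/5 of 13442 = 8065.20, rounded up to 8066, so 8,066 needed; 6,723 in favor. Not satisfied.

Invalid — vote requirement not satisfied.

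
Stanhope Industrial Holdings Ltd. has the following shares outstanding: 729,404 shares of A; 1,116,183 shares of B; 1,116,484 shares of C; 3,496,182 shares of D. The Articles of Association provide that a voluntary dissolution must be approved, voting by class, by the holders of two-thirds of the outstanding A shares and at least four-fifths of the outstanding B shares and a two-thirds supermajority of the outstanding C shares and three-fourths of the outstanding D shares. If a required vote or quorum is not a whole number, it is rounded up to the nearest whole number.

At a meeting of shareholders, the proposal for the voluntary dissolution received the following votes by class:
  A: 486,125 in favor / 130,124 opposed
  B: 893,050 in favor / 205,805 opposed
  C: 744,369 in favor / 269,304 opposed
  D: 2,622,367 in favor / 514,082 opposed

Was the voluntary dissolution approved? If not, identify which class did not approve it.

A: 2/3 of 729404 = 486269.33, rounded up to 486270; 486,270 required, 486,125 in favor — not approved.
B: 4/5 of 1116183 = 892946.40, rounded up to 892947; 892,947 required, 893,050 in favor — approved.
C: 2/3 of 1116484 = 744322.67, rounded up to 744323; 744,323 required, 744,369 in favor — approved.
D: 3/4 of 3496182 = 2622136.50, rounded up to 2622137; 2,622,137 required, 2,622,367 in favor — approved.

Not approved — the A shares did not give the required vote.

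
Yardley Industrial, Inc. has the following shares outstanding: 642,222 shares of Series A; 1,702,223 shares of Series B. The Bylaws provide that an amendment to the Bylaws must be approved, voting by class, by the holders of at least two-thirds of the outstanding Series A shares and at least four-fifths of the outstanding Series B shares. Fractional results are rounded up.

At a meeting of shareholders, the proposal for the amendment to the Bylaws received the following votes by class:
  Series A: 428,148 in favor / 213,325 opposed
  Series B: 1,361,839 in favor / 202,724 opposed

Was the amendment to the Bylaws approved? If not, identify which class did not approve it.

Series A: 2/3 of 642222 = 428148; 428,148 required, 428,148 in favor — approved.
Series B: 4/5 of 1702223 = 1361778.40, rounded up to 1361779; 1,361,779 required, 1,361,839 in favor — approved.

Approved — every class gave the required vote.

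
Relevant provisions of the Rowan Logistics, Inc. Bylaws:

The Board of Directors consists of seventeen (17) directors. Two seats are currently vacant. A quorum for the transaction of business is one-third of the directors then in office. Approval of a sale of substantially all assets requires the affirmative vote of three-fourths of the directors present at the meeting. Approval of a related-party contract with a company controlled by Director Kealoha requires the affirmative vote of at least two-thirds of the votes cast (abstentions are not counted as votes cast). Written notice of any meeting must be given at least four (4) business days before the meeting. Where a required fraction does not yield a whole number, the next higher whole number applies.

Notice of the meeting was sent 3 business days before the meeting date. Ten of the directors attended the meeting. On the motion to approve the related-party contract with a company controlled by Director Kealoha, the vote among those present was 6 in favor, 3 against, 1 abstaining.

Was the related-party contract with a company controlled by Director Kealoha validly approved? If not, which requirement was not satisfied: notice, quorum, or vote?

Notice: 3 business days given; 4 required (3 < 4). Not satisfied.
Quorum: 10 present; quorum is 5. Satisfied.
Vote: the related-party contract with a company controlled by Director Kealoha requires two-thirds of the votes cast (10 present − 1 abstaining = 9). 2/3 of 9 = 6, so 6 affirmative votes are needed; 6 voted in favor. Satisfied.

Invalid — notice requirement not satisfied.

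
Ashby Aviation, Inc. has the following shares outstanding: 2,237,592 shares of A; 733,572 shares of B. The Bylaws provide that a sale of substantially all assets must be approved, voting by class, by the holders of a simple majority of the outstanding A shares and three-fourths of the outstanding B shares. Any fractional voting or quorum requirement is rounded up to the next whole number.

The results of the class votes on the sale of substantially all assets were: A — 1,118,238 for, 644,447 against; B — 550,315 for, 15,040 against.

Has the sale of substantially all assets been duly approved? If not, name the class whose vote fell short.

Not approved — the A shares did not give the required vote.

A: a majority of 2237592 is 1118797; 1,118,797 required, 1,118,238 in favor — not approved.
B: 3/4 of 733572 = 550179; 550,179 required, 550,315 in favor — approved.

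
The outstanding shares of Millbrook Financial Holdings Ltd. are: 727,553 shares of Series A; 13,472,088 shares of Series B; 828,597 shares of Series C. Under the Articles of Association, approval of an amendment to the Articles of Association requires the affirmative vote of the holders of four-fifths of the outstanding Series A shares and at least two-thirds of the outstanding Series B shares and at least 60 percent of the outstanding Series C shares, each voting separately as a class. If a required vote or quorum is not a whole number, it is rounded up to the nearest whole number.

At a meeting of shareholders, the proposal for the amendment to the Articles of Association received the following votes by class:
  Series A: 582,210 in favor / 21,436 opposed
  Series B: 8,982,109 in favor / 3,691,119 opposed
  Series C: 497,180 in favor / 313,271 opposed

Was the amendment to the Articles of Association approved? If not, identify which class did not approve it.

Series A: 4/5 of 727553 = 582042.40, rounded up to 582043; 582,043 required, 582,210 in favor — approved.
Series B: 2/3 of 13472088 = 8981392; 8,981,392 required, 8,982,109 in favor — approved.
Series C: 3/5 of 828597 = 497158.20, rounded up to 497159; 497,159 required, 497,180 in favor — approved.

Approved — every class gave the required vote.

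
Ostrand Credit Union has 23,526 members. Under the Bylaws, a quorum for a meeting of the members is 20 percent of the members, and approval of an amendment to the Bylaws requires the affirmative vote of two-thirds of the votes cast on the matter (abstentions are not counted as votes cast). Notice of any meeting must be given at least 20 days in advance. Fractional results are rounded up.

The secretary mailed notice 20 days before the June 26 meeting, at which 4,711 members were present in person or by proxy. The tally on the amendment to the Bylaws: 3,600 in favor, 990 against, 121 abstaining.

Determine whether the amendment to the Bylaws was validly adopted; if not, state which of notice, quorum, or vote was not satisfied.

Notice: 20 days given; 20 required. Satisfied.
Quorum: 20% of 23,526 = 4,705.20, rounded up to 4,706; 4,711 present. Satisfied.
Vote: requires two-thirds of the votes cast (4,711 − 121 abstaining = 4,590); 2/3 of 4590 = 3060, so 3,060 needed; 3,600 in favor. Satisfied.

Valid — all requirements satisfied.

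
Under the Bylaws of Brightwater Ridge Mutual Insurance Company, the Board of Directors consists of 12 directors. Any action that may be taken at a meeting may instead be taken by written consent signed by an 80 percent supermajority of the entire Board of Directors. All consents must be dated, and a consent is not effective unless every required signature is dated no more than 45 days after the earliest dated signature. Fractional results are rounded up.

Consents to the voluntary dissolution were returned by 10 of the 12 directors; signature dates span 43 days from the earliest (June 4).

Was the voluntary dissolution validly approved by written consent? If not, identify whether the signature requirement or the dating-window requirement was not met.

Effective — both the signature and dating-window requirements are satisfied.

Signatures required: an 80 percent supermajority of 12 — 4/5 of 12 = 9.60, rounded up to 10, so 10 needed; 10 signed. Sufficient.
Dating window: the latest signature is 43 days after the earliest; the limit is 45 days. Within the window.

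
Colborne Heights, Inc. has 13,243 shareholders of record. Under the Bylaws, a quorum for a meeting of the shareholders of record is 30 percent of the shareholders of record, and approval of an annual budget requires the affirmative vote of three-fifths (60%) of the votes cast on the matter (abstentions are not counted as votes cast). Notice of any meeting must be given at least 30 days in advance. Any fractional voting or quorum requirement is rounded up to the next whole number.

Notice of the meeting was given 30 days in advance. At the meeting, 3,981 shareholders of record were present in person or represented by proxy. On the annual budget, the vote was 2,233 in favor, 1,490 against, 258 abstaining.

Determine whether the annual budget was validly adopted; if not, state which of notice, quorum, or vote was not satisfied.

Notice: 30 days given; 30 required. Satisfied.
Quorum: 30% of 13,243 = 3,972.90, rounded up to 3,973; 3,981 present. Satisfied.
Vote: requires three-fifths of the votes cast (3,981 − 258 abstaining = 3,723); 3/5 of 3723 = 2233.80, rounded up to 2234, so 2,234 needed; 2,233 in favor. Not satisfied.

Invalid — vote requirement not satisfied.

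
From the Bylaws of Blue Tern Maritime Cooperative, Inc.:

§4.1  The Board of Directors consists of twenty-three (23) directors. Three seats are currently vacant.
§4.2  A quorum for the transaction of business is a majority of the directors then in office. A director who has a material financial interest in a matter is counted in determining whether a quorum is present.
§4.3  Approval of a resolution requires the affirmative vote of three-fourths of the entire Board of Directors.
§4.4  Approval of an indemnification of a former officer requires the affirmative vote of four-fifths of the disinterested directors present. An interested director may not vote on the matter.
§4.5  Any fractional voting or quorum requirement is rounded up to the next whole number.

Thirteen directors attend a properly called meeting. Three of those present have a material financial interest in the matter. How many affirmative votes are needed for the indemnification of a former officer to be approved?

8

The indemnification of a former officer requires four-fifths of the disinterested directors present (13 − 3 = 10).
4/5 of 10 = 8.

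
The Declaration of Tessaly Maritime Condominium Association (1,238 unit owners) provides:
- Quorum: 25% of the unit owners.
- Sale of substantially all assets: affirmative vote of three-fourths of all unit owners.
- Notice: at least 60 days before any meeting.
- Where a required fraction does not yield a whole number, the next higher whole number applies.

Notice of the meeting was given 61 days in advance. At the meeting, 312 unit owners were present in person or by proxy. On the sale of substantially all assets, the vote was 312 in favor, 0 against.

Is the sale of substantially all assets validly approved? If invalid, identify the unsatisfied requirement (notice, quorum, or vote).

Notice: 61 days given; 60 required. Satisfied.
Quorum: 25% of 1,238 = 309.50, rounded up to 310; 312 present. Satisfied.
Vote: requires three-fourths of all unit owners (1,238); 3/4 of 1238 = 928.50, rounded up to 929, so 929 needed; 312 in favor. Not satisfied.

Invalid — vote requirement not satisfied.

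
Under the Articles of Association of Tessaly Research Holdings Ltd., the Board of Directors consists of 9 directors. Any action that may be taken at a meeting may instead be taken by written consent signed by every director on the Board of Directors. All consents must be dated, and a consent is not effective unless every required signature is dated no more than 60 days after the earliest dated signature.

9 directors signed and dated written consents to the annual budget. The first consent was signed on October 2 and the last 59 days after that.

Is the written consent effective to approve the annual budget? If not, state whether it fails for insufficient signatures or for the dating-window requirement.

Signatures required: all of 9 — unanimous means all 9, so 9 needed; 9 signed. Sufficient.
Dating window: the latest signature is 59 days after the earliest; the limit is 60 days. Within the window.

Effective — both the signature and dating-window requirements are satisfied.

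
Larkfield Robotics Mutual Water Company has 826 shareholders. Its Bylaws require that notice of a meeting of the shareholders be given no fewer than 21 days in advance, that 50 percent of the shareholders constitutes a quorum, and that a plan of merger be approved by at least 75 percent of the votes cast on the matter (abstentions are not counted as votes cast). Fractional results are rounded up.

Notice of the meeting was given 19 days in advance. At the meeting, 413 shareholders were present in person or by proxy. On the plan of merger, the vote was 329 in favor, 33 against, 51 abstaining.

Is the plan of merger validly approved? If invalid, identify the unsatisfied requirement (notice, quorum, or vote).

Invalid — notice requirement not satisfied.

Notice: 19 days given; 21 required. Not satisfied.
Quorum: 50% of 826 = 413; 413 present. Satisfied.
Vote: requires three-fourths of the votes cast (413 − 51 abstaining = 362); 3/4 of 362 = 271.50, rounded up to 272, so 272 needed; 329 in favor. Satisfied.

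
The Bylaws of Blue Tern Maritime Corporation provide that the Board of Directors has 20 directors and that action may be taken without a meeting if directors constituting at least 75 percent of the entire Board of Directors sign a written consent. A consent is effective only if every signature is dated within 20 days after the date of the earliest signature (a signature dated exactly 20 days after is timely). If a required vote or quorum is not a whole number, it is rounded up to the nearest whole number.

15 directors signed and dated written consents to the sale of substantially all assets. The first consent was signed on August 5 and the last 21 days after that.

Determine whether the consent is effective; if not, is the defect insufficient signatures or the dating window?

Not effective — dating-window requirement not satisfied.

Signatures required: at least 75 percent of 20 — 3/4 of 20 = 15, so 15 needed; 15 signed. Sufficient.
Dating window: the latest signature is 21 days after the earliest; the limit is 20 days. Outside the window.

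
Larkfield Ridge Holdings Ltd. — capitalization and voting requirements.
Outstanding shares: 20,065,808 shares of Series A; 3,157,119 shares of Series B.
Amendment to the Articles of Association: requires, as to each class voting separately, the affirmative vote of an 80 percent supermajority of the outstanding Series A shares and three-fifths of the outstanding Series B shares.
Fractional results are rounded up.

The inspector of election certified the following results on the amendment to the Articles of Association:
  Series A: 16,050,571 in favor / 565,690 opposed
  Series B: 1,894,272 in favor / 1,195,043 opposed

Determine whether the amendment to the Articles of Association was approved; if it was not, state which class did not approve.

Series A: 4/5 of 20065808 = 16052646.40, rounded up to 16052647; 16,052,647 required, 16,050,571 in favor — not approved.
Series B: 3/5 of 3157119 = 1894271.40, rounded up to 1894272; 1,894,272 required, 1,894,272 in favor — approved.

Not approved — the Series A shares did not give the required vote.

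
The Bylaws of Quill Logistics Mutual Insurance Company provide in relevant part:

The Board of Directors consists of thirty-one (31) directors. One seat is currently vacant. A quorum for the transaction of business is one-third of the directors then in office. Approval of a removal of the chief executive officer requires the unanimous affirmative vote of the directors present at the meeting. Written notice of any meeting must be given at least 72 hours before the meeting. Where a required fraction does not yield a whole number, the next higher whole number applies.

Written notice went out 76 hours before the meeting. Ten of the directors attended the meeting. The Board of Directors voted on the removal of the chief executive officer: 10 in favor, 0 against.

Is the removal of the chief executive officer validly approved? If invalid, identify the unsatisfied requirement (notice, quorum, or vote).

Valid — all requirements satisfied.

Notice: 76 hours given; 72 required (76 ≥ 72). Satisfied.
Quorum: 10 present; quorum is 10. Satisfied.
Vote: the removal of the chief executive officer requires the unanimous vote of the directors present (10). Unanimous means all 10, so 10 affirmative votes are needed; 10 voted in favor. Satisfied.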